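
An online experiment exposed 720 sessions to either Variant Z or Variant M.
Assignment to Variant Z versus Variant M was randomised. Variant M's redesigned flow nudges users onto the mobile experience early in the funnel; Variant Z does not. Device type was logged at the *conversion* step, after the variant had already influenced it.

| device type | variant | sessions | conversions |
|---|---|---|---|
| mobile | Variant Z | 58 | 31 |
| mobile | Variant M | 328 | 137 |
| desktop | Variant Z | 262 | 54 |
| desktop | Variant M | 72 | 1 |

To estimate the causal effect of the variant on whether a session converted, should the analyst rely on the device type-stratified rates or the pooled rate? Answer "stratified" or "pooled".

Within every device type level Variant Z has the higher rate, yet pooled Variant M does — Simpson's reversal.
Device type lies on the pathway variant → device type → outcome, so adjusting for it blocks the indirect effect. For the total causal effect of variant, use the unadjusted pooled rates.
Pooled: Variant Z 26.6% vs Variant M 34.5%; Variant M is higher overall.

pooled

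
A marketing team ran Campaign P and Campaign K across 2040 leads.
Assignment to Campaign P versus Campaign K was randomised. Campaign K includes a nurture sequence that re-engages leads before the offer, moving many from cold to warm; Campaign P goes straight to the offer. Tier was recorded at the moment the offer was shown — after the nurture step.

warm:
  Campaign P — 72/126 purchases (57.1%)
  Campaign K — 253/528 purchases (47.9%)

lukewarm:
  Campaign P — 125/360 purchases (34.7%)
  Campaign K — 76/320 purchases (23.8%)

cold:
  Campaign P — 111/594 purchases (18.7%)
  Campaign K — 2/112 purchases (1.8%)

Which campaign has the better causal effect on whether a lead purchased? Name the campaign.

The engagement tier-specific comparison favours Campaign P throughout, but the pooled figures favour Campaign K. The question is whether to condition on engagement tier.
Engagement tier here is a post-treatment variable shaped by the campaign; conditioning on it would introduce bias rather than remove it. The overall comparison is the causal one.
Pooled: Campaign P 28.5% vs Campaign K 34.5%; Campaign K is higher overall.

Campaign K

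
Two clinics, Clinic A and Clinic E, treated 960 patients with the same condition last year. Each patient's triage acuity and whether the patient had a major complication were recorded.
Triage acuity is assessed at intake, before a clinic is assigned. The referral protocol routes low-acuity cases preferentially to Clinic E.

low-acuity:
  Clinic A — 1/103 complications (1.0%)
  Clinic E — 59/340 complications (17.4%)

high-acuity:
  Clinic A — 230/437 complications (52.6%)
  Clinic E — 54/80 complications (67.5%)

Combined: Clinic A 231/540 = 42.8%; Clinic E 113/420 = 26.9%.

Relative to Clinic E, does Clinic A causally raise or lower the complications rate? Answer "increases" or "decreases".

The stratified and pooled comparisons disagree (Clinic A wins within each triage acuity; Clinic E wins overall), so the answer turns on the causal role of triage acuity.
Here triage acuity is a common cause — it drives both which clinic a case falls under and the outcome. The crude comparison mixes populations; the stratum-specific rates are the causally relevant ones.
Within each level — low-acuity: 1.0% vs 17.4%; high-acuity: 52.6% vs 67.5% — Clinic A is lower every time.

decreases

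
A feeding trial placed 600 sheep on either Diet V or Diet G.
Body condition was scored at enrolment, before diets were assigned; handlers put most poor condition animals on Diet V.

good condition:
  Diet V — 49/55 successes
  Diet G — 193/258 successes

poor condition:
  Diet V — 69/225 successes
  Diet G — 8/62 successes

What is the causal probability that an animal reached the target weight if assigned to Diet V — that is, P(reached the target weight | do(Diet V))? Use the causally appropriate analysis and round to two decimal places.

Starting body condition satisfies the back-door criterion: it is not a descendant of the diet, and it blocks the spurious path from diet to outcome. Adjusting for it (i.e., using the within-starting body condition rates) gives the causal effect.
Standardising Diet V to the population starting body condition mix: 0.522·49/55 + 0.478·69/225 = 0.611.

0.61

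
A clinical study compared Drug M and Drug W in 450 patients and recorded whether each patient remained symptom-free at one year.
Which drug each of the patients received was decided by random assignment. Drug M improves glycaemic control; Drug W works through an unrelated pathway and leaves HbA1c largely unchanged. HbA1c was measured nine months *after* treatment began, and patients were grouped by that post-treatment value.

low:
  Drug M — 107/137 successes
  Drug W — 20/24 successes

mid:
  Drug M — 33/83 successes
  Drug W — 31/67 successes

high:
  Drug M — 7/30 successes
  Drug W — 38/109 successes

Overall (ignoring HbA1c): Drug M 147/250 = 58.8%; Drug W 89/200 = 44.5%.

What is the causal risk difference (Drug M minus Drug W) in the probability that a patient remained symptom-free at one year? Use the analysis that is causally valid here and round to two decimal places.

+0.14

The HbA1c-specific comparison favours Drug W throughout, but the pooled figures favour Drug M. The question is whether to condition on HbA1c.
HbA1c is downstream of the drug. One should not condition on a consequence of treatment, so the overall rates are the right comparison.
The causal difference is the pooled difference: 0.588 − 0.445 = +0.143.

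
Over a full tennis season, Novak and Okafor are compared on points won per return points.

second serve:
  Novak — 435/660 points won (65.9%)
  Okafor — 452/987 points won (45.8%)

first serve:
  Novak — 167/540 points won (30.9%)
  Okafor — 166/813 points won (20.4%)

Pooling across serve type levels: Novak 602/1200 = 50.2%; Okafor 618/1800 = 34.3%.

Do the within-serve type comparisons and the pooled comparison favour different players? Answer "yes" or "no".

no

Within each serve type level (second serve 65.9% vs 45.8%; first serve 30.9% vs 20.4%), Novak has the higher rate every time. Pooled: 50.2% vs 34.3% — Novak has the higher rate overall. They agree.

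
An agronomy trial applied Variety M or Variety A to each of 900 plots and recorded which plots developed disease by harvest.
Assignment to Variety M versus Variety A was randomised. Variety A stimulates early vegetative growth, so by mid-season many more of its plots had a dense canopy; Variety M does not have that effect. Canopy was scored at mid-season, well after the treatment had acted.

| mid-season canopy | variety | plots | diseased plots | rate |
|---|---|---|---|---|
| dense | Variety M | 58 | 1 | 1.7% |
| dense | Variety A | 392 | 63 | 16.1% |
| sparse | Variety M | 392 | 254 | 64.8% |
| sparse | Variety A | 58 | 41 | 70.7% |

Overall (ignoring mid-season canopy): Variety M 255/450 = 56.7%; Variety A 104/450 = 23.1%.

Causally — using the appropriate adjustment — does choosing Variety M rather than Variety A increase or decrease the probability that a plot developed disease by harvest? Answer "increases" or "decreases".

increases

Mid-season canopy here is a post-treatment variable shaped by the variety; conditioning on it would introduce bias rather than remove it. The overall comparison is the causal one.
Pooled: Variety M 56.7% vs Variety A 23.1%; Variety A is lower overall.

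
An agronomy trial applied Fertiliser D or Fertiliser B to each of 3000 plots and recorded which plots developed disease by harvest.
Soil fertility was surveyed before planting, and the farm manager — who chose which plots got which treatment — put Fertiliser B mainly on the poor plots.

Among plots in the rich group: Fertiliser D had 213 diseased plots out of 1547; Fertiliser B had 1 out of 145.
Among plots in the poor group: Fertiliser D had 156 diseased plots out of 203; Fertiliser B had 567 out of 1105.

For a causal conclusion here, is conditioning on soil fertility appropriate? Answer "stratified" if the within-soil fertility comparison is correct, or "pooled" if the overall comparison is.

Soil fertility differs across fertilisers for reasons unrelated to any effect of the fertiliser itself, and it separately predicts the outcome — a classic confounder. We must compare within soil fertility levels.
Within each level — rich: 13.8% vs 0.7%; poor: 76.8% vs 51.3% — Fertiliser B is lower every time.

stratified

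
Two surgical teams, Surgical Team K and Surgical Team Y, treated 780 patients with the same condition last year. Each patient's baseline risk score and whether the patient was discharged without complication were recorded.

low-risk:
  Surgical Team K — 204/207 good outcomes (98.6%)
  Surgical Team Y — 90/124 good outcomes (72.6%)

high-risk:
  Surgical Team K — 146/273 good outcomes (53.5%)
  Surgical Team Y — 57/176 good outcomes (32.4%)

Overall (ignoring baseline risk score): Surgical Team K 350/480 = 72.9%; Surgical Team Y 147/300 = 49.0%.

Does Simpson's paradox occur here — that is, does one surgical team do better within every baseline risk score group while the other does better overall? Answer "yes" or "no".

no

Within each baseline risk score level (low-risk 98.6% vs 72.6%; high-risk 53.5% vs 32.4%), Surgical Team K has the higher rate every time. Pooled: 72.9% vs 49.0% — Surgical Team K has the higher rate overall. They agree.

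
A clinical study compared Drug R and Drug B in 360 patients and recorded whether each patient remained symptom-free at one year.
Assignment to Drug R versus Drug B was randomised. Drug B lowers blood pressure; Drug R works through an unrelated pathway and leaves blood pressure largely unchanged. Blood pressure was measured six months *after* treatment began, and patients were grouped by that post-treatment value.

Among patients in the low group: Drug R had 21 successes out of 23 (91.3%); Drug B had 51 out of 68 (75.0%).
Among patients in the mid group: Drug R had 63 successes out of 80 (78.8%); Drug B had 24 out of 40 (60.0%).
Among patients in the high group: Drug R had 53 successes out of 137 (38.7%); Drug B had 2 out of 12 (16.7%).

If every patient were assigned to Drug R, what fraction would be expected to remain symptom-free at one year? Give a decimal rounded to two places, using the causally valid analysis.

0.57

The stratified and pooled comparisons disagree (Drug R wins within each blood pressure; Drug B wins overall), so the answer turns on the causal role of blood pressure.
The distribution of blood pressure is itself part of what the drug does — it is an intermediate outcome. Holding it fixed would remove that part of the effect; the total effect is the pooled difference.
So P(outcome | do(Drug R)) is just the pooled rate for Drug R: 137/240 = 0.571.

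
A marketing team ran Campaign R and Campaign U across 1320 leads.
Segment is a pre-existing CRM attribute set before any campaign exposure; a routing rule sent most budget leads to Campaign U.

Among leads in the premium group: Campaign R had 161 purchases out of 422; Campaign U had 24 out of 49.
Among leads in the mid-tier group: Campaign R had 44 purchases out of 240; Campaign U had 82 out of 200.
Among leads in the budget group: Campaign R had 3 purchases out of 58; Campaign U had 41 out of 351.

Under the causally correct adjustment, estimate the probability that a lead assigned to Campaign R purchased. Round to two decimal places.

0.21

The customer segment-specific comparison favours Campaign U throughout, but the pooled figures favour Campaign R. The question is whether to condition on customer segment.
The imbalance in customer segment arose from how leads were allocated, not from anything the campaign did; and customer segment independently affects the outcome. The pooled gap is confounded — condition on customer segment.
Standardising Campaign R to the population customer segment mix: 0.357·161/422 + 0.333·44/240 + 0.310·3/58 = 0.213.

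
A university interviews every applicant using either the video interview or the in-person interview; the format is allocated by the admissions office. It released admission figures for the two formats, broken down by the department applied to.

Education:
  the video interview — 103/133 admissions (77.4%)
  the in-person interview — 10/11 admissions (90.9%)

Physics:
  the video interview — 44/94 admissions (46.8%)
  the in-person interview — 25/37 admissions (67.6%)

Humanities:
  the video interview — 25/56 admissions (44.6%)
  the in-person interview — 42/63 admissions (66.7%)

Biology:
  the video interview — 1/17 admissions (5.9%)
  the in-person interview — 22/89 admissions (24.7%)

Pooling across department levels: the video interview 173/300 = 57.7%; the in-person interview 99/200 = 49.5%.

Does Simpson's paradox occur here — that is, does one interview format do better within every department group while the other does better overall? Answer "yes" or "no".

yes

Within each department level (Education 77.4% vs 90.9%; Physics 46.8% vs 67.6%; Humanities 44.6% vs 66.7%; Biology 5.9% vs 24.7%), the in-person interview has the higher rate every time. Pooled: 57.7% vs 49.5% — the video interview has the higher rate overall. The two comparisons disagree.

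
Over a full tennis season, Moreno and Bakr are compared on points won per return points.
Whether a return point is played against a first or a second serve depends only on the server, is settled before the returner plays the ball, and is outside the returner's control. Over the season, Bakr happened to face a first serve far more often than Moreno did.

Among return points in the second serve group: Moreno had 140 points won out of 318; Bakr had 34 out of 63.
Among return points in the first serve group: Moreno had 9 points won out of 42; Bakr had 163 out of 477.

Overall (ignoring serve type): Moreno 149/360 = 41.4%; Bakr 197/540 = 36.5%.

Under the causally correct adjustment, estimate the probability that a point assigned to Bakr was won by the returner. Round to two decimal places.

Within every serve type level Bakr has the higher rate, yet pooled Moreno does — Simpson's reversal.
The imbalance in serve type arose from how return points were allocated, not from anything the player did; and serve type independently affects the outcome. The pooled gap is confounded — condition on serve type.
Standardising Bakr to the population serve type mix: 0.423·34/63 + 0.577·163/477 = 0.426.

0.43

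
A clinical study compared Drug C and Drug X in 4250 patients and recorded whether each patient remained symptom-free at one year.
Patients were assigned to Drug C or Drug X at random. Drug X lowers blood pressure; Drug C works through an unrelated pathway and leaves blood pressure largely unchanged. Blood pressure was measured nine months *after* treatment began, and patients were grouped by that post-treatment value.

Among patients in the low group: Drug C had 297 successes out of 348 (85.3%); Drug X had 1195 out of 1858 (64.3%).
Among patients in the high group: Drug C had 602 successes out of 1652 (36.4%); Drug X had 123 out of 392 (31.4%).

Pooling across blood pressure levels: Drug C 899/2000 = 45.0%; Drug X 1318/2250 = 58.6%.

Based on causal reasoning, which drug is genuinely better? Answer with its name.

Drug X

The blood pressure-specific comparison favours Drug C throughout, but the pooled figures favour Drug X. The question is whether to condition on blood pressure.
Blood pressure is recorded after the drug and is itself shifted by it — it sits on the causal path from drug to outcome. Conditioning on a mediator would strip out part of the effect we want; the pooled comparison gives the total causal effect.
Pooled: Drug C 45.0% vs Drug X 58.6%; Drug X is higher overall.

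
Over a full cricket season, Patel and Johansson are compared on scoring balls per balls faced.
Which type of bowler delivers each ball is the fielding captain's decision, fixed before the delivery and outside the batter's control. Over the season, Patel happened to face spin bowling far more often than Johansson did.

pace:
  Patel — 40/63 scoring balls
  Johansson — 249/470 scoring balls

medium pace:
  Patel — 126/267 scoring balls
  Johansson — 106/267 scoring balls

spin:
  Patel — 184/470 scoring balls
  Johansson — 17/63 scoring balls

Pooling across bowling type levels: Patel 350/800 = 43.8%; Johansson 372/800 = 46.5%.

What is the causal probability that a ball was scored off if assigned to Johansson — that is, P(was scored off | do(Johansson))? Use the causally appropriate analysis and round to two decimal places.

Nothing the player does changes bowling type; the imbalance is an allocation artefact. With bowling type also predicting the outcome, the pooled figure is confounded, and the within-stratum comparison is the causal one.
Standardising Johansson to the population bowling type mix: 0.333·249/470 + 0.334·106/267 + 0.333·17/63 = 0.399.

0.40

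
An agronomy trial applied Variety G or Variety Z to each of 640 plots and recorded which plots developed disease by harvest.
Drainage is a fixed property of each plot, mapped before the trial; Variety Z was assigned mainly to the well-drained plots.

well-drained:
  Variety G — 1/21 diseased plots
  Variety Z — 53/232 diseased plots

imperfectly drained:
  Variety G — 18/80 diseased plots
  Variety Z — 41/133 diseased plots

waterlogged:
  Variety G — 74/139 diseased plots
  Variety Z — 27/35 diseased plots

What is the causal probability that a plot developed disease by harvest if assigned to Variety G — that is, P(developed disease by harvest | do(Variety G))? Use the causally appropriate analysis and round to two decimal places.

Within every field drainage level Variety G has the lower rate, yet pooled Variety Z does — Simpson's reversal.
The imbalance in field drainage arose from how plots were allocated, not from anything the variety did; and field drainage independently affects the outcome. The pooled gap is confounded — condition on field drainage.
Standardising Variety G to the population field drainage mix: 0.395·1/21 + 0.333·18/80 + 0.272·74/139 = 0.238.

0.24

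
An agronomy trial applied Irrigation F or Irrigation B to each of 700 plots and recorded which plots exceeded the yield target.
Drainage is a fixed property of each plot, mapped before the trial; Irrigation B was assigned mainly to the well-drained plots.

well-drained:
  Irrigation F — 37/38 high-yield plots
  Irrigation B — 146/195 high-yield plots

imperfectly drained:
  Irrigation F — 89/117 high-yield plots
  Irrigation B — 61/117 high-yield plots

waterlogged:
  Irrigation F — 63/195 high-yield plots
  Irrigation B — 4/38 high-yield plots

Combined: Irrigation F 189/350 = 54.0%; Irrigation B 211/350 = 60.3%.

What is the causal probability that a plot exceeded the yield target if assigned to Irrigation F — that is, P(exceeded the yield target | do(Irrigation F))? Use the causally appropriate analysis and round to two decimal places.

Field drainage is set before the irrigation has any effect — it is not caused by the irrigation — and it independently drives the outcome. That makes it a confounder, so the causal comparison is within field drainage levels.
Standardising Irrigation F to the population field drainage mix: 0.333·37/38 + 0.334·89/117 + 0.333·63/195 = 0.686.

0.69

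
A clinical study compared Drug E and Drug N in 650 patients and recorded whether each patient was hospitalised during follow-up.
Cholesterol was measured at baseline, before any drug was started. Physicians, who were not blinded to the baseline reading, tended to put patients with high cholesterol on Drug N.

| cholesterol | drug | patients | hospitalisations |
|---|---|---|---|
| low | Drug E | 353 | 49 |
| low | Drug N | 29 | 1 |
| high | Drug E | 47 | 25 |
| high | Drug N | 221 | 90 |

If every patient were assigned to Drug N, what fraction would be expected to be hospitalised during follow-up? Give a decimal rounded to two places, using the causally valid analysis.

0.19

Cholesterol satisfies the back-door criterion: it is not a descendant of the drug, and it blocks the spurious path from drug to outcome. Adjusting for it (i.e., using the within-cholesterol rates) gives the causal effect.
Standardising Drug N to the population cholesterol mix: 0.588·1/29 + 0.412·90/221 = 0.188.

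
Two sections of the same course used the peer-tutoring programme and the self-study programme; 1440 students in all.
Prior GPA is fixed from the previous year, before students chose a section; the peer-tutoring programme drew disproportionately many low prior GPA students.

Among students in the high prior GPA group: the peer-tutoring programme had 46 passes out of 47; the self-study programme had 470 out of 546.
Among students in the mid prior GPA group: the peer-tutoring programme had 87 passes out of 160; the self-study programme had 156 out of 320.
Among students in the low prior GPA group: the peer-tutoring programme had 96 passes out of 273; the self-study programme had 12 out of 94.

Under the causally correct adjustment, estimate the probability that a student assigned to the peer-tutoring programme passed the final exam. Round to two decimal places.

Prior GPA band satisfies the back-door criterion: it is not a descendant of the teaching method, and it blocks the spurious path from teaching method to outcome. Adjusting for it (i.e., using the within-prior GPA band rates) gives the causal effect.
Standardising the peer-tutoring programme to the population prior GPA band mix: 0.412·46/47 + 0.333·87/160 + 0.255·96/273 = 0.674.

0.67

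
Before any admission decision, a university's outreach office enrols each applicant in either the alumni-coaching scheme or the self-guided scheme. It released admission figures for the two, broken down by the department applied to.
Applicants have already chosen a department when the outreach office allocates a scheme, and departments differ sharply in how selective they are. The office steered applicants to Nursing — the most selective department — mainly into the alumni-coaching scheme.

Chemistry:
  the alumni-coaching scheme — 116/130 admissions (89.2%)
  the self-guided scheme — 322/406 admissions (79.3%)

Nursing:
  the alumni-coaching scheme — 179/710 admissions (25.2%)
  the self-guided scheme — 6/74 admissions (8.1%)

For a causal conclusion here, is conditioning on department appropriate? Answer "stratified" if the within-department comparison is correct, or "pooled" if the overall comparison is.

stratified

Department satisfies the back-door criterion: it is not a descendant of the outreach scheme, and it blocks the spurious path from outreach scheme to outcome. Adjusting for it (i.e., using the within-department rates) gives the causal effect.
Within each level — Chemistry: 89.2% vs 79.3%; Nursing: 25.2% vs 8.1% — the alumni-coaching scheme is higher every time.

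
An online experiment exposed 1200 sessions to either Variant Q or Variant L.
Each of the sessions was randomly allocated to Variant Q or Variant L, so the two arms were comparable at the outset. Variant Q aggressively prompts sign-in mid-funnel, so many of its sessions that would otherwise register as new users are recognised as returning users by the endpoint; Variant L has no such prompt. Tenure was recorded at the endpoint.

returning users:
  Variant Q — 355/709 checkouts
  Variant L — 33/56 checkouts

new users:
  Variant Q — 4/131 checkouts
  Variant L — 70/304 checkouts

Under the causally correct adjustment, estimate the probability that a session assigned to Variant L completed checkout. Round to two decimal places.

Stratifying would compare variants among sessions the variants themselves sorted into user tenure groups — a form of selection on an intermediate. The unconditioned pooled rates give the total causal effect.
So P(outcome | do(Variant L)) is just the pooled rate for Variant L: 103/360 = 0.286.

0.29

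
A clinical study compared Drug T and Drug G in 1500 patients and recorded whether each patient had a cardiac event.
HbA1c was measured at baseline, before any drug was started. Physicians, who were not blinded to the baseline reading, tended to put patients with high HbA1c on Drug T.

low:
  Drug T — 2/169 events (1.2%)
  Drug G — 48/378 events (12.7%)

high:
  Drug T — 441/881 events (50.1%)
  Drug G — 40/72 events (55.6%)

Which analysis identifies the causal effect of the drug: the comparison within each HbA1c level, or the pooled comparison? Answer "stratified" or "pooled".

The HbA1c-specific comparison favours Drug T throughout, but the pooled figures favour Drug G. The question is whether to condition on HbA1c.
HbA1c satisfies the back-door criterion: it is not a descendant of the drug, and it blocks the spurious path from drug to outcome. Adjusting for it (i.e., using the within-HbA1c rates) gives the causal effect.
Within each level — low: 1.2% vs 12.7%; high: 50.1% vs 55.6% — Drug T is lower every time.

stratified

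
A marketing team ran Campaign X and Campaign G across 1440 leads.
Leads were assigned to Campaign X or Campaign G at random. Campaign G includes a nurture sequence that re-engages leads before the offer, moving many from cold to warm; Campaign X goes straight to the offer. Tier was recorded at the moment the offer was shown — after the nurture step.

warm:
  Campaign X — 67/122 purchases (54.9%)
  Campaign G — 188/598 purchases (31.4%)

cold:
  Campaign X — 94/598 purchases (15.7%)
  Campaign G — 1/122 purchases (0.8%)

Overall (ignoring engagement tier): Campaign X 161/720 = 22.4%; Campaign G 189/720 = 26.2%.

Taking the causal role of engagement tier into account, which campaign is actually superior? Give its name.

Campaign G

Because the campaign influences engagement tier, engagement tier is a post-treatment mediator, not a confounder. Stratifying on it would bias the estimate; the causal effect is the crude pooled difference.
Pooled: Campaign X 22.4% vs Campaign G 26.2%; Campaign G is higher overall.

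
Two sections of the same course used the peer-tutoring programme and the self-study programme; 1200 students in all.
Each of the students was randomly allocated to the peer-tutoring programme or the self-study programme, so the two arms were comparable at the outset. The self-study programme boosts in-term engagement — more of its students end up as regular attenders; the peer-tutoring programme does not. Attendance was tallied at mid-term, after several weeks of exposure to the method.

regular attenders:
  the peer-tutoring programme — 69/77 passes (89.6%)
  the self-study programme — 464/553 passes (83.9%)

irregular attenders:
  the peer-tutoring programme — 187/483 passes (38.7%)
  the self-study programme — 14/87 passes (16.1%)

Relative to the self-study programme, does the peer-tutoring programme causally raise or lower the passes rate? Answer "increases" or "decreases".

Within every mid-term attendance level the peer-tutoring programme has the higher rate, yet pooled the self-study programme does — Simpson's reversal.
Mid-term attendance here is a post-treatment variable shaped by the teaching method; conditioning on it would introduce bias rather than remove it. The overall comparison is the causal one.
Pooled: the peer-tutoring programme 45.7% vs the self-study programme 74.7%; the self-study programme is higher overall.

decreases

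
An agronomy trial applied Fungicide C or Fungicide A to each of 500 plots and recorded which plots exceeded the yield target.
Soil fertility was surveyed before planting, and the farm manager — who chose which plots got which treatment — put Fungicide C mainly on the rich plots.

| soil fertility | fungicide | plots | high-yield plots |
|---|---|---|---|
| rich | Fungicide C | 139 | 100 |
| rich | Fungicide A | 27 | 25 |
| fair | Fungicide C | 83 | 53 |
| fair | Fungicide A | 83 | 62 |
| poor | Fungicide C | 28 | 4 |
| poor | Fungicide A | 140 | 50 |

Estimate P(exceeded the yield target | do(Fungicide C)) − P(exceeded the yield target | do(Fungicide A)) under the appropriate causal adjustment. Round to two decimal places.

The soil fertility-specific comparison favours Fungicide A throughout, but the pooled figures favour Fungicide C. The question is whether to condition on soil fertility.
Here soil fertility is a common cause — it drives both which fungicide a case falls under and the outcome. The crude comparison mixes populations; the stratum-specific rates are the causally relevant ones.
Adjusting over the population distribution of soil fertility: 0.332·(0.719−0.926) + 0.332·(0.639−0.747) + 0.336·(0.143−0.357) = -0.177.

-0.18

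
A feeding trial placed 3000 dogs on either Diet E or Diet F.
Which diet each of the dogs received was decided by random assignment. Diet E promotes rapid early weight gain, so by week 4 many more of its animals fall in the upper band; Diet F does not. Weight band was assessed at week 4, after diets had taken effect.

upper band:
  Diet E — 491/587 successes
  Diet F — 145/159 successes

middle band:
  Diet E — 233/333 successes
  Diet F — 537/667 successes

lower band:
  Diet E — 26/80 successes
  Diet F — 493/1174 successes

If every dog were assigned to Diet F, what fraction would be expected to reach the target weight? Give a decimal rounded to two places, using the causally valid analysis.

0.59

Week-4 weight band lies on the pathway diet → week-4 weight band → outcome, so adjusting for it blocks the indirect effect. For the total causal effect of diet, use the unadjusted pooled rates.
So P(outcome | do(Diet F)) is just the pooled rate for Diet F: 1175/2000 = 0.588.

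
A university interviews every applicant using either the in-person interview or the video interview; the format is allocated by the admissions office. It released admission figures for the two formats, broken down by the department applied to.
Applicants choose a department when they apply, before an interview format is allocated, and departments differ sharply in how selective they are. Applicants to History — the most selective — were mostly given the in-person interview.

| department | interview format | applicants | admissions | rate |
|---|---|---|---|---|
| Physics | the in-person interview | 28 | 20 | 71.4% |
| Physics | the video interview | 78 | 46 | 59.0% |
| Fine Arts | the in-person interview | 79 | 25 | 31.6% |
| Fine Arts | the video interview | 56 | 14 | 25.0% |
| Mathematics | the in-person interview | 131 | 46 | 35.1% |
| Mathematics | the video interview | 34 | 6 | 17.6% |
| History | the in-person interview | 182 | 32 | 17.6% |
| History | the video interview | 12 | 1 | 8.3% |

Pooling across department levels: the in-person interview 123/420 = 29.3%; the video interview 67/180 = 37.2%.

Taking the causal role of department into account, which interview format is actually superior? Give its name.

The imbalance in department arose from how applicants were allocated, not from anything the interview format did; and department independently affects the outcome. The pooled gap is confounded — condition on department.
Within each level — Physics: 71.4% vs 59.0%; Fine Arts: 31.6% vs 25.0%; Mathematics: 35.1% vs 17.6%; History: 17.6% vs 8.3% — the in-person interview is higher every time.

the in-person interview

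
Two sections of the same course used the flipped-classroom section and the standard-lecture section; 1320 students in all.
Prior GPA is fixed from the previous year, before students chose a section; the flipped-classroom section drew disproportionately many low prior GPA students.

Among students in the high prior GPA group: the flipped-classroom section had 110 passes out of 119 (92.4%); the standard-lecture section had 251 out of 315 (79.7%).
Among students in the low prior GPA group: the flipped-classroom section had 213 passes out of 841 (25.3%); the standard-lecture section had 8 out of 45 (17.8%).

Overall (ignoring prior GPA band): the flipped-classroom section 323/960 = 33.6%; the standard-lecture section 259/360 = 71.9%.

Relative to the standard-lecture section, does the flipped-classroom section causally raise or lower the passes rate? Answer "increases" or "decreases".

the flipped-classroom section is higher inside every prior GPA band stratum but the standard-lecture section is higher in aggregate. Whether to stratify depends on how prior GPA band relates to the teaching method.
Prior GPA band satisfies the back-door criterion: it is not a descendant of the teaching method, and it blocks the spurious path from teaching method to outcome. Adjusting for it (i.e., using the within-prior GPA band rates) gives the causal effect.
Within each level — high prior GPA: 92.4% vs 79.7%; low prior GPA: 25.3% vs 17.8% — the flipped-classroom section is higher every time.

increases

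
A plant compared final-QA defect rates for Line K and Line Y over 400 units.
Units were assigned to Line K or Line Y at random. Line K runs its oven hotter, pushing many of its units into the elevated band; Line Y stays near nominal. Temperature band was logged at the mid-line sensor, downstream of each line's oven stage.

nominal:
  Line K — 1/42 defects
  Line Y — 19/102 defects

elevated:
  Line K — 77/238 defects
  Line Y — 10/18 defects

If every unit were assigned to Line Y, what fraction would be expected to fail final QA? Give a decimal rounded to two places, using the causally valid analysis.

In-process temperature band is recorded after the line and is itself shifted by it — it sits on the causal path from line to outcome. Conditioning on a mediator would strip out part of the effect we want; the pooled comparison gives the total causal effect.
So P(outcome | do(Line Y)) is just the pooled rate for Line Y: 29/120 = 0.242.

0.24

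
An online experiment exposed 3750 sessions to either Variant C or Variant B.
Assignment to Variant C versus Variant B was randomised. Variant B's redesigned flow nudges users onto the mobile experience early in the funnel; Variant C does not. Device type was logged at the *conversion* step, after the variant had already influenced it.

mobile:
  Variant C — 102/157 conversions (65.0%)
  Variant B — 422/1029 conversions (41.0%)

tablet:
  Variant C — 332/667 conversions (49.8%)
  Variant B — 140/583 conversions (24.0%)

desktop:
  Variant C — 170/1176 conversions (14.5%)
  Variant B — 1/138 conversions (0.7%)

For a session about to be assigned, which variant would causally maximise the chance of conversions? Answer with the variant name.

Variant B

Variant C is higher inside every device type stratum but Variant B is higher in aggregate. Whether to stratify depends on how device type relates to the variant.
Device type is downstream of the variant. One should not condition on a consequence of treatment, so the overall rates are the right comparison.
Pooled: Variant C 30.2% vs Variant B 32.2%; Variant B is higher overall.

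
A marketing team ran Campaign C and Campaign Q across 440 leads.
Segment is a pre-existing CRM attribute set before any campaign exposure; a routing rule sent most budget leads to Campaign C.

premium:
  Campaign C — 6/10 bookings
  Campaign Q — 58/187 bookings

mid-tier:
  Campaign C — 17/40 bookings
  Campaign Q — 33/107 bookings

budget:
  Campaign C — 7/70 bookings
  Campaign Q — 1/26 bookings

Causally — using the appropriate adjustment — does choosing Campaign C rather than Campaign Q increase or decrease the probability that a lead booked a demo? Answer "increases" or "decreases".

Customer segment satisfies the back-door criterion: it is not a descendant of the campaign, and it blocks the spurious path from campaign to outcome. Adjusting for it (i.e., using the within-customer segment rates) gives the causal effect.
Within each level — premium: 60.0% vs 31.0%; mid-tier: 42.5% vs 30.8%; budget: 10.0% vs 3.8% — Campaign C is higher every time.

increases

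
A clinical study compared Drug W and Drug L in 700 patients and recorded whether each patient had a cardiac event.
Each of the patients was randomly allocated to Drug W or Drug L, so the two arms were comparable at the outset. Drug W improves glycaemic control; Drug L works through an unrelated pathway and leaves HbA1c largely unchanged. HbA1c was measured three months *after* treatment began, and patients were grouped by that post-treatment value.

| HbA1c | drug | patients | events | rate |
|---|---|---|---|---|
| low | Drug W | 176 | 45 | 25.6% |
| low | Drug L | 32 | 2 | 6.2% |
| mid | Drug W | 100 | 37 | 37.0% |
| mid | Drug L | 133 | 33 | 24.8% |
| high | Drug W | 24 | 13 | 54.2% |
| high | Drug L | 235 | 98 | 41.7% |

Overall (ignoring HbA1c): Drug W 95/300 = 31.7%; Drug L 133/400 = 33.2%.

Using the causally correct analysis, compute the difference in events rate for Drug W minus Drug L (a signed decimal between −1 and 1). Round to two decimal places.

Drug L is lower inside every HbA1c stratum but Drug W is lower in aggregate. Whether to stratify depends on how HbA1c relates to the drug.
The distribution of HbA1c is itself part of what the drug does — it is an intermediate outcome. Holding it fixed would remove that part of the effect; the total effect is the pooled difference.
The causal difference is the pooled difference: 0.317 − 0.333 = -0.016.

-0.02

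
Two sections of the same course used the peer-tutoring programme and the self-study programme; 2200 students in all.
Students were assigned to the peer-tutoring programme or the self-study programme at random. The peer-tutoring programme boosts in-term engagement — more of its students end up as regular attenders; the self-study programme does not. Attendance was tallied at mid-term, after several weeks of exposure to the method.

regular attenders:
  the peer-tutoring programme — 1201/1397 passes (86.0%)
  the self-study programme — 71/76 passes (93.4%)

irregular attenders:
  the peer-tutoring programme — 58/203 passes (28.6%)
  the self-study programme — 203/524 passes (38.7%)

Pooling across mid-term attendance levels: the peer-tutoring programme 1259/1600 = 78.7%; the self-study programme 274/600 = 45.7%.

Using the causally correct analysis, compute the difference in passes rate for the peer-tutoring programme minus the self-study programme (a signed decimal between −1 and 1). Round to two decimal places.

Mid-term attendance lies on the pathway teaching method → mid-term attendance → outcome, so adjusting for it blocks the indirect effect. For the total causal effect of teaching method, use the unadjusted pooled rates.
The causal difference is the pooled difference: 0.787 − 0.457 = +0.330.

+0.33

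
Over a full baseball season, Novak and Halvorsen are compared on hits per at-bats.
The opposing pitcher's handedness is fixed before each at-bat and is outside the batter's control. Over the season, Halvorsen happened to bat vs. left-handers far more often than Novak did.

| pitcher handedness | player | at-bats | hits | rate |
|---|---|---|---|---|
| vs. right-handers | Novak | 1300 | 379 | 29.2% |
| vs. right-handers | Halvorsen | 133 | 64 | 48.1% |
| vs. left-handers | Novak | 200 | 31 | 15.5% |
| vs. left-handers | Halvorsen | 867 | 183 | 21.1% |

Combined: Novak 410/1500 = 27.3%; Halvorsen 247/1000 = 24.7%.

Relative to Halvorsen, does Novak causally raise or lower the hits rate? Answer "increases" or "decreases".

decreases

Pitcher handedness is set before the player has any effect — it is not caused by the player — and it independently drives the outcome. That makes it a confounder, so the causal comparison is within pitcher handedness levels.
Within each level — vs. right-handers: 29.2% vs 48.1%; vs. left-handers: 15.5% vs 21.1% — Halvorsen is higher every time.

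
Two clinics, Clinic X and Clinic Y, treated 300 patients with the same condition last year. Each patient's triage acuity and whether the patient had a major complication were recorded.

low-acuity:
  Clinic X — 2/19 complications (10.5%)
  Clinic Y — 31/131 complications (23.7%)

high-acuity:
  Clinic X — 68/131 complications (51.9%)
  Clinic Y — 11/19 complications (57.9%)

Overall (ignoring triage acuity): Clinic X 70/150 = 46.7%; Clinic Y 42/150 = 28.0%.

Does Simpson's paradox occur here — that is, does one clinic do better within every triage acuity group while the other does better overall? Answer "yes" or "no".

Within each triage acuity level (low-acuity 10.5% vs 23.7%; high-acuity 51.9% vs 57.9%), Clinic X has the lower rate every time. Pooled: 46.7% vs 28.0% — Clinic Y has the lower rate overall. The two comparisons disagree.

yes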